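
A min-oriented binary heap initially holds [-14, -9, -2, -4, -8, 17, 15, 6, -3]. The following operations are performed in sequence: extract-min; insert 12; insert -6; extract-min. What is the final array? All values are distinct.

extract-min → returns -14:
  remove root -14; move last element -3 to root → [-3, -9, -2, -4, -8, 17, 15, 6]
  -3 vs smaller child -9 at index 1, swap → [-9, -3, -2, -4, -8, 17, 15, 6]
  -3 vs smaller child -8 at index 4, swap → [-9, -8, -2, -4, -3, 17, 15, 6]
insert 12:
  append 12 at index 8 → [-9, -8, -2, -4, -3, 17, 15, 6, 12] (no swap needed)
insert -6:
  append -6 at index 9 → [-9, -8, -2, -4, -3, 17, 15, 6, 12, -6]
  -6 < parent -3 at index 4, swap → [-9, -8, -2, -4, -6, 17, 15, 6, 12, -3]
extract-min → returns -9:
  remove root -9; move last element -3 to root → [-3, -8, -2, -4, -6, 17, 15, 6, 12]
  -3 vs smaller child -8 at index 1, swap → [-8, -3, -2, -4, -6, 17, 15, 6, 12]
  -3 vs smaller child -6 at index 4, swap → [-8, -6, -2, -4, -3, 17, 15, 6, 12]

[-8, -6, -2, -4, -3, 17, 15, 6, 12]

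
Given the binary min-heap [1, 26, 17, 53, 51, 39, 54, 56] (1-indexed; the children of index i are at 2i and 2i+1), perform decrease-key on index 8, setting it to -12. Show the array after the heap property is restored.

[-12, 1, 17, 26, 51, 39, 54, 53]

set index 8 from 56 to -12 → [1, 26, 17, 53, 51, 39, 54, -12]
-12 < parent 53 at index 4, swap → [1, 26, 17, -12, 51, 39, 54, 53]
-12 < parent 26 at index 2, swap → [1, -12, 17, 26, 51, 39, 54, 53]
-12 < parent 1 at index 1, swap → [-12, 1, 17, 26, 51, 39, 54, 53]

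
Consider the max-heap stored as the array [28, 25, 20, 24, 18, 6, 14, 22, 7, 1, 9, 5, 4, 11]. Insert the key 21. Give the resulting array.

[28, 25, 21, 24, 18, 6, 20, 22, 7, 1, 9, 5, 4, 11, 14]

append 21 at index 14 → [28, 25, 20, 24, 18, 6, 14, 22, 7, 1, 9, 5, 4, 11, 21]
21 > parent 14 at index 6, swap → [28, 25, 20, 24, 18, 6, 21, 22, 7, 1, 9, 5, 4, 11, 14]
21 > parent 20 at index 2, swap → [28, 25, 21, 24, 18, 6, 20, 22, 7, 1, 9, 5, 4, 11, 14]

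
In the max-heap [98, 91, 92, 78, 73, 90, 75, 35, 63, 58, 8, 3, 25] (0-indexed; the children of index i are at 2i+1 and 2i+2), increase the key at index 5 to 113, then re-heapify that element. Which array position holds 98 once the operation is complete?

2

set index 5 from 90 to 113 → [98, 91, 92, 78, 73, 113, 75, 35, 63, 58, 8, 3, 25]
113 > parent 92 at index 2, swap → [98, 91, 113, 78, 73, 92, 75, 35, 63, 58, 8, 3, 25]
113 > parent 98 at index 0, swap → [113, 91, 98, 78, 73, 92, 75, 35, 63, 58, 8, 3, 25]
resulting array: [113, 91, 98, 78, 73, 92, 75, 35, 63, 58, 8, 3, 25]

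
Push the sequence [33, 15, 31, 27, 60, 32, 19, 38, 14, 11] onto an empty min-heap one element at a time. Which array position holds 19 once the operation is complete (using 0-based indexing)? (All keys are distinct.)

Insert 33:
  append 33 at index 0 → [33] (no swap needed)
Insert 15:
  append 15 at index 1 → [33, 15]
  15 < parent 33 at index 0, swap → [15, 33]
Insert 31:
  append 31 at index 2 → [15, 33, 31] (no swap needed)
Insert 27:
  append 27 at index 3 → [15, 33, 31, 27]
  27 < parent 33 at index 1, swap → [15, 27, 31, 33]
Insert 60:
  append 60 at index 4 → [15, 27, 31, 33, 60] (no swap needed)
Insert 32:
  append 32 at index 5 → [15, 27, 31, 33, 60, 32] (no swap needed)
Insert 19:
  append 19 at index 6 → [15, 27, 31, 33, 60, 32, 19]
  19 < parent 31 at index 2, swap → [15, 27, 19, 33, 60, 32, 31]
Insert 38:
  append 38 at index 7 → [15, 27, 19, 33, 60, 32, 31, 38] (no swap needed)
Insert 14:
  append 14 at index 8 → [15, 27, 19, 33, 60, 32, 31, 38, 14]
  14 < parent 33 at index 3, swap → [15, 27, 19, 14, 60, 32, 31, 38, 33]
  14 < parent 27 at index 1, swap → [15, 14, 19, 27, 60, 32, 31, 38, 33]
  14 < parent 15 at index 0, swap → [14, 15, 19, 27, 60, 32, 31, 38, 33]
Insert 11:
  append 11 at index 9 → [14, 15, 19, 27, 60, 32, 31, 38, 33, 11]
  11 < parent 60 at index 4, swap → [14, 15, 19, 27, 11, 32, 31, 38, 33, 60]
  11 < parent 15 at index 1, swap → [14, 11, 19, 27, 15, 32, 31, 38, 33, 60]
  11 < parent 14 at index 0, swap → [11, 14, 19, 27, 15, 32, 31, 38, 33, 60]
resulting array: [11, 14, 19, 27, 15, 32, 31, 38, 33, 60]

2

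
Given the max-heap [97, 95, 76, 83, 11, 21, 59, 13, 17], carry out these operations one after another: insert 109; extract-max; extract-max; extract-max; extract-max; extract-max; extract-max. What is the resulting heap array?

insert 109:
  append 109 at index 9 → [97, 95, 76, 83, 11, 21, 59, 13, 17, 109]
  109 > parent 11 at index 4, swap → [97, 95, 76, 83, 109, 21, 59, 13, 17, 11]
  109 > parent 95 at index 1, swap → [97, 109, 76, 83, 95, 21, 59, 13, 17, 11]
  109 > parent 97 at index 0, swap → [109, 97, 76, 83, 95, 21, 59, 13, 17, 11]
extract-max → returns 109:
  remove root 109; move last element 11 to root → [11, 97, 76, 83, 95, 21, 59, 13, 17]
  11 vs larger child 97 at index 1, swap → [97, 11, 76, 83, 95, 21, 59, 13, 17]
  11 vs larger child 95 at index 4, swap → [97, 95, 76, 83, 11, 21, 59, 13, 17]
extract-max → returns 97:
  remove root 97; move last element 17 to root → [17, 95, 76, 83, 11, 21, 59, 13]
  17 vs larger child 95 at index 1, swap → [95, 17, 76, 83, 11, 21, 59, 13]
  17 vs larger child 83 at index 3, swap → [95, 83, 76, 17, 11, 21, 59, 13]
extract-max → returns 95:
  remove root 95; move last element 13 to root → [13, 83, 76, 17, 11, 21, 59]
  13 vs larger child 83 at index 1, swap → [83, 13, 76, 17, 11, 21, 59]
  13 vs larger child 17 at index 3, swap → [83, 17, 76, 13, 11, 21, 59]
extract-max → returns 83:
  remove root 83; move last element 59 to root → [59, 17, 76, 13, 11, 21]
  59 vs larger child 76 at index 2, swap → [76, 17, 59, 13, 11, 21]
extract-max → returns 76:
  remove root 76; move last element 21 to root → [21, 17, 59, 13, 11]
  21 vs larger child 59 at index 2, swap → [59, 17, 21, 13, 11]
extract-max → returns 59:
  remove root 59; move last element 11 to root → [11, 17, 21, 13]
  11 vs larger child 21 at index 2, swap → [21, 17, 11, 13]

[21, 17, 11, 13]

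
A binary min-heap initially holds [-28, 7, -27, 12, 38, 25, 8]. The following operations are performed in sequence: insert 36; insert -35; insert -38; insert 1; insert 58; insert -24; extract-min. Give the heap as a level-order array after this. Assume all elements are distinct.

insert 36:
  append 36 at index 7 → [-28, 7, -27, 12, 38, 25, 8, 36] (no swap needed)
insert -35:
  append -35 at index 8 → [-28, 7, -27, 12, 38, 25, 8, 36, -35]
  -35 < parent 12 at index 3, swap → [-28, 7, -27, -35, 38, 25, 8, 36, 12]
  -35 < parent 7 at index 1, swap → [-28, -35, -27, 7, 38, 25, 8, 36, 12]
  -35 < parent -28 at index 0, swap → [-35, -28, -27, 7, 38, 25, 8, 36, 12]
insert -38:
  append -38 at index 9 → [-35, -28, -27, 7, 38, 25, 8, 36, 12, -38]
  -38 < parent 38 at index 4, swap → [-35, -28, -27, 7, -38, 25, 8, 36, 12, 38]
  -38 < parent -28 at index 1, swap → [-35, -38, -27, 7, -28, 25, 8, 36, 12, 38]
  -38 < parent -35 at index 0, swap → [-38, -35, -27, 7, -28, 25, 8, 36, 12, 38]
insert 1:
  append 1 at index 10 → [-38, -35, -27, 7, -28, 25, 8, 36, 12, 38, 1] (no swap needed)
insert 58:
  append 58 at index 11 → [-38, -35, -27, 7, -28, 25, 8, 36, 12, 38, 1, 58] (no swap needed)
insert -24:
  append -24 at index 12 → [-38, -35, -27, 7, -28, 25, 8, 36, 12, 38, 1, 58, -24]
  -24 < parent 25 at index 5, swap → [-38, -35, -27, 7, -28, -24, 8, 36, 12, 38, 1, 58, 25]
extract-min → returns -38:
  remove root -38; move last element 25 to root → [25, -35, -27, 7, -28, -24, 8, 36, 12, 38, 1, 58]
  25 vs smaller child -35 at index 1, swap → [-35, 25, -27, 7, -28, -24, 8, 36, 12, 38, 1, 58]
  25 vs smaller child -28 at index 4, swap → [-35, -28, -27, 7, 25, -24, 8, 36, 12, 38, 1, 58]
  25 vs smaller child 1 at index 10, swap → [-35, -28, -27, 7, 1, -24, 8, 36, 12, 38, 25, 58]

[-35, -28, -27, 7, 1, -24, 8, 36, 12, 38, 25, 58]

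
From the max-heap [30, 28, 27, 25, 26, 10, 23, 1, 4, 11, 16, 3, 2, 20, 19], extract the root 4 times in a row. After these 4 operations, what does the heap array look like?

[25, 19, 23, 4, 16, 10, 20, 1, 2, 11, 3]

extract-max #1 returns 30:
  remove root 30; move last element 19 to root → [19, 28, 27, 25, 26, 10, 23, 1, 4, 11, 16, 3, 2, 20]
  19 vs larger child 28 at index 1, swap → [28, 19, 27, 25, 26, 10, 23, 1, 4, 11, 16, 3, 2, 20]
  19 vs larger child 26 at index 4, swap → [28, 26, 27, 25, 19, 10, 23, 1, 4, 11, 16, 3, 2, 20]
extract-max #2 returns 28:
  remove root 28; move last element 20 to root → [20, 26, 27, 25, 19, 10, 23, 1, 4, 11, 16, 3, 2]
  20 vs larger child 27 at index 2, swap → [27, 26, 20, 25, 19, 10, 23, 1, 4, 11, 16, 3, 2]
  20 vs larger child 23 at index 6, swap → [27, 26, 23, 25, 19, 10, 20, 1, 4, 11, 16, 3, 2]
extract-max #3 returns 27:
  remove root 27; move last element 2 to root → [2, 26, 23, 25, 19, 10, 20, 1, 4, 11, 16, 3]
  2 vs larger child 26 at index 1, swap → [26, 2, 23, 25, 19, 10, 20, 1, 4, 11, 16, 3]
  2 vs larger child 25 at index 3, swap → [26, 25, 23, 2, 19, 10, 20, 1, 4, 11, 16, 3]
  2 vs larger child 4 at index 8, swap → [26, 25, 23, 4, 19, 10, 20, 1, 2, 11, 16, 3]
extract-max #4 returns 26:
  remove root 26; move last element 3 to root → [3, 25, 23, 4, 19, 10, 20, 1, 2, 11, 16]
  3 vs larger child 25 at index 1, swap → [25, 3, 23, 4, 19, 10, 20, 1, 2, 11, 16]
  3 vs larger child 19 at index 4, swap → [25, 19, 23, 4, 3, 10, 20, 1, 2, 11, 16]
  3 vs larger child 16 at index 10, swap → [25, 19, 23, 4, 16, 10, 20, 1, 2, 11, 3]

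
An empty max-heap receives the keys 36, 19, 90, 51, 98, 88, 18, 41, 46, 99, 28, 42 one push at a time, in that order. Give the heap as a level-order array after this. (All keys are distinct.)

[99, 98, 88, 46, 90, 42, 18, 19, 41, 51, 28, 36]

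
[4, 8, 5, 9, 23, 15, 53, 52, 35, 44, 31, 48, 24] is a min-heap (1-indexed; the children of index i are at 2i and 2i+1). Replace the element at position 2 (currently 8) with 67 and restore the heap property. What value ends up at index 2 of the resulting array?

9

set index 2 from 8 to 67 → [4, 67, 5, 9, 23, 15, 53, 52, 35, 44, 31, 48, 24]
67 vs smaller child 9 at index 4, swap → [4, 9, 5, 67, 23, 15, 53, 52, 35, 44, 31, 48, 24]
67 vs smaller child 35 at index 9, swap → [4, 9, 5, 35, 23, 15, 53, 52, 67, 44, 31, 48, 24]
resulting array: [4, 9, 5, 35, 23, 15, 53, 52, 67, 44, 31, 48, 24]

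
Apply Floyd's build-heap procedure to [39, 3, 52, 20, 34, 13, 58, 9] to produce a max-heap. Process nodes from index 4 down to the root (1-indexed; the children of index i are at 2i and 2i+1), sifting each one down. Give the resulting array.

[58, 34, 52, 20, 3, 13, 39, 9]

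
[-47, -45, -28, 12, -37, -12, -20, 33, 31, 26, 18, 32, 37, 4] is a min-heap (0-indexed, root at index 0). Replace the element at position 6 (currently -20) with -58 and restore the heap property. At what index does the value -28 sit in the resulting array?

6

set index 6 from -20 to -58 → [-47, -45, -28, 12, -37, -12, -58, 33, 31, 26, 18, 32, 37, 4]
-58 < parent -28 at index 2, swap → [-47, -45, -58, 12, -37, -12, -28, 33, 31, 26, 18, 32, 37, 4]
-58 < parent -47 at index 0, swap → [-58, -45, -47, 12, -37, -12, -28, 33, 31, 26, 18, 32, 37, 4]
resulting array: [-58, -45, -47, 12, -37, -12, -28, 33, 31, 26, 18, 32, 37, 4]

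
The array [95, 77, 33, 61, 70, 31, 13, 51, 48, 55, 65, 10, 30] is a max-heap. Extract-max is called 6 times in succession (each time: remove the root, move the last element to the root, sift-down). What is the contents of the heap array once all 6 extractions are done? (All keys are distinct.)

[51, 48, 33, 30, 10, 31, 13]

extract-max #1 returns 95:
  remove root 95; move last element 30 to root → [30, 77, 33, 61, 70, 31, 13, 51, 48, 55, 65, 10]
  30 vs larger child 77 at index 1, swap → [77, 30, 33, 61, 70, 31, 13, 51, 48, 55, 65, 10]
  30 vs larger child 70 at index 4, swap → [77, 70, 33, 61, 30, 31, 13, 51, 48, 55, 65, 10]
  30 vs larger child 65 at index 10, swap → [77, 70, 33, 61, 65, 31, 13, 51, 48, 55, 30, 10]
extract-max #2 returns 77:
  remove root 77; move last element 10 to root → [10, 70, 33, 61, 65, 31, 13, 51, 48, 55, 30]
  10 vs larger child 70 at index 1, swap → [70, 10, 33, 61, 65, 31, 13, 51, 48, 55, 30]
  10 vs larger child 65 at index 4, swap → [70, 65, 33, 61, 10, 31, 13, 51, 48, 55, 30]
  10 vs larger child 55 at index 9, swap → [70, 65, 33, 61, 55, 31, 13, 51, 48, 10, 30]
extract-max #3 returns 70:
  remove root 70; move last element 30 to root → [30, 65, 33, 61, 55, 31, 13, 51, 48, 10]
  30 vs larger child 65 at index 1, swap → [65, 30, 33, 61, 55, 31, 13, 51, 48, 10]
  30 vs larger child 61 at index 3, swap → [65, 61, 33, 30, 55, 31, 13, 51, 48, 10]
  30 vs larger child 51 at index 7, swap → [65, 61, 33, 51, 55, 31, 13, 30, 48, 10]
extract-max #4 returns 65:
  remove root 65; move last element 10 to root → [10, 61, 33, 51, 55, 31, 13, 30, 48]
  10 vs larger child 61 at index 1, swap → [61, 10, 33, 51, 55, 31, 13, 30, 48]
  10 vs larger child 55 at index 4, swap → [61, 55, 33, 51, 10, 31, 13, 30, 48]
extract-max #5 returns 61:
  remove root 61; move last element 48 to root → [48, 55, 33, 51, 10, 31, 13, 30]
  48 vs larger child 55 at index 1, swap → [55, 48, 33, 51, 10, 31, 13, 30]
  48 vs larger child 51 at index 3, swap → [55, 51, 33, 48, 10, 31, 13, 30]
extract-max #6 returns 55:
  remove root 55; move last element 30 to root → [30, 51, 33, 48, 10, 31, 13]
  30 vs larger child 51 at index 1, swap → [51, 30, 33, 48, 10, 31, 13]
  30 vs larger child 48 at index 3, swap → [51, 48, 33, 30, 10, 31, 13]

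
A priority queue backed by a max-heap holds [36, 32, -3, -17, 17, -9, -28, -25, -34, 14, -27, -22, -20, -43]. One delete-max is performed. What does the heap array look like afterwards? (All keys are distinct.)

remove root 36; move last element -43 to root → [-43, 32, -3, -17, 17, -9, -28, -25, -34, 14, -27, -22, -20]
-43 vs larger child 32 at index 1, swap → [32, -43, -3, -17, 17, -9, -28, -25, -34, 14, -27, -22, -20]
-43 vs larger child 17 at index 4, swap → [32, 17, -3, -17, -43, -9, -28, -25, -34, 14, -27, -22, -20]
-43 vs larger child 14 at index 9, swap → [32, 17, -3, -17, 14, -9, -28, -25, -34, -43, -27, -22, -20]

[32, 17, -3, -17, 14, -9, -28, -25, -34, -43, -27, -22, -20]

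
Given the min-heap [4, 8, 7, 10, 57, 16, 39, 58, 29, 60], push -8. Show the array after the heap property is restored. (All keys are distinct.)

[-8, 4, 7, 10, 8, 16, 39, 58, 29, 60, 57]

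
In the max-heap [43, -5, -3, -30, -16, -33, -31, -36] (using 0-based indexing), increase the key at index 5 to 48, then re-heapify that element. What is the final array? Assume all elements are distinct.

[48, -5, 43, -30, -16, -3, -31, -36]

set index 5 from -33 to 48 → [43, -5, -3, -30, -16, 48, -31, -36]
48 > parent -3 at index 2, swap → [43, -5, 48, -30, -16, -3, -31, -36]
48 > parent 43 at index 0, swap → [48, -5, 43, -30, -16, -3, -31, -36]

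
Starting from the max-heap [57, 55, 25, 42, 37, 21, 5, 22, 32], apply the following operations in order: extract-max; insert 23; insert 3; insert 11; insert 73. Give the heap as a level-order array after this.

extract-max → returns 57:
  remove root 57; move last element 32 to root → [32, 55, 25, 42, 37, 21, 5, 22]
  32 vs larger child 55 at index 1, swap → [55, 32, 25, 42, 37, 21, 5, 22]
  32 vs larger child 42 at index 3, swap → [55, 42, 25, 32, 37, 21, 5, 22]
insert 23:
  append 23 at index 8 → [55, 42, 25, 32, 37, 21, 5, 22, 23] (no swap needed)
insert 3:
  append 3 at index 9 → [55, 42, 25, 32, 37, 21, 5, 22, 23, 3] (no swap needed)
insert 11:
  append 11 at index 10 → [55, 42, 25, 32, 37, 21, 5, 22, 23, 3, 11] (no swap needed)
insert 73:
  append 73 at index 11 → [55, 42, 25, 32, 37, 21, 5, 22, 23, 3, 11, 73]
  73 > parent 21 at index 5, swap → [55, 42, 25, 32, 37, 73, 5, 22, 23, 3, 11, 21]
  73 > parent 25 at index 2, swap → [55, 42, 73, 32, 37, 25, 5, 22, 23, 3, 11, 21]
  73 > parent 55 at index 0, swap → [73, 42, 55, 32, 37, 25, 5, 22, 23, 3, 11, 21]

[73, 42, 55, 32, 37, 25, 5, 22, 23, 3, 11, 21]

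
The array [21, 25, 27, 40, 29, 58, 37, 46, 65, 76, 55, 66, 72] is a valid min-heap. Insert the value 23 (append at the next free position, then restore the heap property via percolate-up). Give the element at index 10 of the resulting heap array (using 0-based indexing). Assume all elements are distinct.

55

append 23 at index 13 → [21, 25, 27, 40, 29, 58, 37, 46, 65, 76, 55, 66, 72, 23]
23 < parent 37 at index 6, swap → [21, 25, 27, 40, 29, 58, 23, 46, 65, 76, 55, 66, 72, 37]
23 < parent 27 at index 2, swap → [21, 25, 23, 40, 29, 58, 27, 46, 65, 76, 55, 66, 72, 37]
resulting array: [21, 25, 23, 40, 29, 58, 27, 46, 65, 76, 55, 66, 72, 37]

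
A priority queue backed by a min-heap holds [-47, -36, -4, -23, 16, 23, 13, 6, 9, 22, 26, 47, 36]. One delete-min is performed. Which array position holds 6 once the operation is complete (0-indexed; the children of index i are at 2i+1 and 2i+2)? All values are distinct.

3

remove root -47; move last element 36 to root → [36, -36, -4, -23, 16, 23, 13, 6, 9, 22, 26, 47]
36 vs smaller child -36 at index 1, swap → [-36, 36, -4, -23, 16, 23, 13, 6, 9, 22, 26, 47]
36 vs smaller child -23 at index 3, swap → [-36, -23, -4, 36, 16, 23, 13, 6, 9, 22, 26, 47]
36 vs smaller child 6 at index 7, swap → [-36, -23, -4, 6, 16, 23, 13, 36, 9, 22, 26, 47]
resulting array: [-36, -23, -4, 6, 16, 23, 13, 36, 9, 22, 26, 47]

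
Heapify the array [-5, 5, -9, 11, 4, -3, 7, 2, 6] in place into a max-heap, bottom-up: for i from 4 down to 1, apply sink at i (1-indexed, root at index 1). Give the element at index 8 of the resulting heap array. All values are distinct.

2

sift down from index 4: already satisfies heap property
sift down from index 3:
  -9 vs larger child 7 at index 7, swap → [-5, 5, 7, 11, 4, -3, -9, 2, 6]
sift down from index 2:
  5 vs larger child 11 at index 4, swap → [-5, 11, 7, 5, 4, -3, -9, 2, 6]
  5 vs larger child 6 at index 9, swap → [-5, 11, 7, 6, 4, -3, -9, 2, 5]
sift down from index 1:
  -5 vs larger child 11 at index 2, swap → [11, -5, 7, 6, 4, -3, -9, 2, 5]
  -5 vs larger child 6 at index 4, swap → [11, 6, 7, -5, 4, -3, -9, 2, 5]
  -5 vs larger child 5 at index 9, swap → [11, 6, 7, 5, 4, -3, -9, 2, -5]
resulting array: [11, 6, 7, 5, 4, -3, -9, 2, -5]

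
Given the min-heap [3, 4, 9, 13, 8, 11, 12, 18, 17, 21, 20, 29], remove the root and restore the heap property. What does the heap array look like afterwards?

remove root 3; move last element 29 to root → [29, 4, 9, 13, 8, 11, 12, 18, 17, 21, 20]
29 vs smaller child 4 at index 1, swap → [4, 29, 9, 13, 8, 11, 12, 18, 17, 21, 20]
29 vs smaller child 8 at index 4, swap → [4, 8, 9, 13, 29, 11, 12, 18, 17, 21, 20]
29 vs smaller child 20 at index 10, swap → [4, 8, 9, 13, 20, 11, 12, 18, 17, 21, 29]

[4, 8, 9, 13, 20, 11, 12, 18, 17, 21, 29]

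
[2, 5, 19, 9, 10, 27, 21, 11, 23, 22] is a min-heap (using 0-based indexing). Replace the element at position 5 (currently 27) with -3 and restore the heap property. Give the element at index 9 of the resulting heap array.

set index 5 from 27 to -3 → [2, 5, 19, 9, 10, -3, 21, 11, 23, 22]
-3 < parent 19 at index 2, swap → [2, 5, -3, 9, 10, 19, 21, 11, 23, 22]
-3 < parent 2 at index 0, swap → [-3, 5, 2, 9, 10, 19, 21, 11, 23, 22]
resulting array: [-3, 5, 2, 9, 10, 19, 21, 11, 23, 22]

22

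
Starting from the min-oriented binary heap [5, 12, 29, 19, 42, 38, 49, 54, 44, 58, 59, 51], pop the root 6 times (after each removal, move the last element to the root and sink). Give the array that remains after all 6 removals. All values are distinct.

extract-min #1 returns 5:
  remove root 5; move last element 51 to root → [51, 12, 29, 19, 42, 38, 49, 54, 44, 58, 59]
  51 vs smaller child 12 at index 1, swap → [12, 51, 29, 19, 42, 38, 49, 54, 44, 58, 59]
  51 vs smaller child 19 at index 3, swap → [12, 19, 29, 51, 42, 38, 49, 54, 44, 58, 59]
  51 vs smaller child 44 at index 8, swap → [12, 19, 29, 44, 42, 38, 49, 54, 51, 58, 59]
extract-min #2 returns 12:
  remove root 12; move last element 59 to root → [59, 19, 29, 44, 42, 38, 49, 54, 51, 58]
  59 vs smaller child 19 at index 1, swap → [19, 59, 29, 44, 42, 38, 49, 54, 51, 58]
  59 vs smaller child 42 at index 4, swap → [19, 42, 29, 44, 59, 38, 49, 54, 51, 58]
  59 vs only child 58 at index 9, swap → [19, 42, 29, 44, 58, 38, 49, 54, 51, 59]
extract-min #3 returns 19:
  remove root 19; move last element 59 to root → [59, 42, 29, 44, 58, 38, 49, 54, 51]
  59 vs smaller child 29 at index 2, swap → [29, 42, 59, 44, 58, 38, 49, 54, 51]
  59 vs smaller child 38 at index 5, swap → [29, 42, 38, 44, 58, 59, 49, 54, 51]
extract-min #4 returns 29:
  remove root 29; move last element 51 to root → [51, 42, 38, 44, 58, 59, 49, 54]
  51 vs smaller child 38 at index 2, swap → [38, 42, 51, 44, 58, 59, 49, 54]
  51 vs smaller child 49 at index 6, swap → [38, 42, 49, 44, 58, 59, 51, 54]
extract-min #5 returns 38:
  remove root 38; move last element 54 to root → [54, 42, 49, 44, 58, 59, 51]
  54 vs smaller child 42 at index 1, swap → [42, 54, 49, 44, 58, 59, 51]
  54 vs smaller child 44 at index 3, swap → [42, 44, 49, 54, 58, 59, 51]
extract-min #6 returns 42:
  remove root 42; move last element 51 to root → [51, 44, 49, 54, 58, 59]
  51 vs smaller child 44 at index 1, swap → [44, 51, 49, 54, 58, 59]

[44, 51, 49, 54, 58, 59]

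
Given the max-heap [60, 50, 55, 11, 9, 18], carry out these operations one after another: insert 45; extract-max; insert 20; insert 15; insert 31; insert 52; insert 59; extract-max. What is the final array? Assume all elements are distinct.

insert 45:
  append 45 at index 6 → [60, 50, 55, 11, 9, 18, 45] (no swap needed)
extract-max → returns 60:
  remove root 60; move last element 45 to root → [45, 50, 55, 11, 9, 18]
  45 vs larger child 55 at index 2, swap → [55, 50, 45, 11, 9, 18]
insert 20:
  append 20 at index 6 → [55, 50, 45, 11, 9, 18, 20] (no swap needed)
insert 15:
  append 15 at index 7 → [55, 50, 45, 11, 9, 18, 20, 15]
  15 > parent 11 at index 3, swap → [55, 50, 45, 15, 9, 18, 20, 11]
insert 31:
  append 31 at index 8 → [55, 50, 45, 15, 9, 18, 20, 11, 31]
  31 > parent 15 at index 3, swap → [55, 50, 45, 31, 9, 18, 20, 11, 15]
insert 52:
  append 52 at index 9 → [55, 50, 45, 31, 9, 18, 20, 11, 15, 52]
  52 > parent 9 at index 4, swap → [55, 50, 45, 31, 52, 18, 20, 11, 15, 9]
  52 > parent 50 at index 1, swap → [55, 52, 45, 31, 50, 18, 20, 11, 15, 9]
insert 59:
  append 59 at index 10 → [55, 52, 45, 31, 50, 18, 20, 11, 15, 9, 59]
  59 > parent 50 at index 4, swap → [55, 52, 45, 31, 59, 18, 20, 11, 15, 9, 50]
  59 > parent 52 at index 1, swap → [55, 59, 45, 31, 52, 18, 20, 11, 15, 9, 50]
  59 > parent 55 at index 0, swap → [59, 55, 45, 31, 52, 18, 20, 11, 15, 9, 50]
extract-max → returns 59:
  remove root 59; move last element 50 to root → [50, 55, 45, 31, 52, 18, 20, 11, 15, 9]
  50 vs larger child 55 at index 1, swap → [55, 50, 45, 31, 52, 18, 20, 11, 15, 9]
  50 vs larger child 52 at index 4, swap → [55, 52, 45, 31, 50, 18, 20, 11, 15, 9]

[55, 52, 45, 31, 50, 18, 20, 11, 15, 9]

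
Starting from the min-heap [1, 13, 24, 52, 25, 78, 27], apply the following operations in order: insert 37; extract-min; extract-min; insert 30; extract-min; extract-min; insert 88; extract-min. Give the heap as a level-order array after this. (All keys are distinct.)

[30, 37, 78, 88, 52]

insert 37:
  append 37 at index 7 → [1, 13, 24, 52, 25, 78, 27, 37]
  37 < parent 52 at index 3, swap → [1, 13, 24, 37, 25, 78, 27, 52]
extract-min → returns 1:
  remove root 1; move last element 52 to root → [52, 13, 24, 37, 25, 78, 27]
  52 vs smaller child 13 at index 1, swap → [13, 52, 24, 37, 25, 78, 27]
  52 vs smaller child 25 at index 4, swap → [13, 25, 24, 37, 52, 78, 27]
extract-min → returns 13:
  remove root 13; move last element 27 to root → [27, 25, 24, 37, 52, 78]
  27 vs smaller child 24 at index 2, swap → [24, 25, 27, 37, 52, 78]
insert 30:
  append 30 at index 6 → [24, 25, 27, 37, 52, 78, 30] (no swap needed)
extract-min → returns 24:
  remove root 24; move last element 30 to root → [30, 25, 27, 37, 52, 78]
  30 vs smaller child 25 at index 1, swap → [25, 30, 27, 37, 52, 78]
extract-min → returns 25:
  remove root 25; move last element 78 to root → [78, 30, 27, 37, 52]
  78 vs smaller child 27 at index 2, swap → [27, 30, 78, 37, 52]
insert 88:
  append 88 at index 5 → [27, 30, 78, 37, 52, 88] (no swap needed)
extract-min → returns 27:
  remove root 27; move last element 88 to root → [88, 30, 78, 37, 52]
  88 vs smaller child 30 at index 1, swap → [30, 88, 78, 37, 52]
  88 vs smaller child 37 at index 3, swap → [30, 37, 78, 88, 52]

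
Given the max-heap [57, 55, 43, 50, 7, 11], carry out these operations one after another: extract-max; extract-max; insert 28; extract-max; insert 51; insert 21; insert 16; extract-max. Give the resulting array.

extract-max → returns 57:
  remove root 57; move last element 11 to root → [11, 55, 43, 50, 7]
  11 vs larger child 55 at index 1, swap → [55, 11, 43, 50, 7]
  11 vs larger child 50 at index 3, swap → [55, 50, 43, 11, 7]
extract-max → returns 55:
  remove root 55; move last element 7 to root → [7, 50, 43, 11]
  7 vs larger child 50 at index 1, swap → [50, 7, 43, 11]
  7 vs only child 11 at index 3, swap → [50, 11, 43, 7]
insert 28:
  append 28 at index 4 → [50, 11, 43, 7, 28]
  28 > parent 11 at index 1, swap → [50, 28, 43, 7, 11]
extract-max → returns 50:
  remove root 50; move last element 11 to root → [11, 28, 43, 7]
  11 vs larger child 43 at index 2, swap → [43, 28, 11, 7]
insert 51:
  append 51 at index 4 → [43, 28, 11, 7, 51]
  51 > parent 28 at index 1, swap → [43, 51, 11, 7, 28]
  51 > parent 43 at index 0, swap → [51, 43, 11, 7, 28]
insert 21:
  append 21 at index 5 → [51, 43, 11, 7, 28, 21]
  21 > parent 11 at index 2, swap → [51, 43, 21, 7, 28, 11]
insert 16:
  append 16 at index 6 → [51, 43, 21, 7, 28, 11, 16] (no swap needed)
extract-max → returns 51:
  remove root 51; move last element 16 to root → [16, 43, 21, 7, 28, 11]
  16 vs larger child 43 at index 1, swap → [43, 16, 21, 7, 28, 11]
  16 vs larger child 28 at index 4, swap → [43, 28, 21, 7, 16, 11]

[43, 28, 21, 7, 16, 11]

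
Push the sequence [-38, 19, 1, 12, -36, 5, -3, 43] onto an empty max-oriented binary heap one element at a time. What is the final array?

Insert -38:
  append -38 at index 0 → [-38] (no swap needed)
Insert 19:
  append 19 at index 1 → [-38, 19]
  19 > parent -38 at index 0, swap → [19, -38]
Insert 1:
  append 1 at index 2 → [19, -38, 1] (no swap needed)
Insert 12:
  append 12 at index 3 → [19, -38, 1, 12]
  12 > parent -38 at index 1, swap → [19, 12, 1, -38]
Insert -36:
  append -36 at index 4 → [19, 12, 1, -38, -36] (no swap needed)
Insert 5:
  append 5 at index 5 → [19, 12, 1, -38, -36, 5]
  5 > parent 1 at index 2, swap → [19, 12, 5, -38, -36, 1]
Insert -3:
  append -3 at index 6 → [19, 12, 5, -38, -36, 1, -3] (no swap needed)
Insert 43:
  append 43 at index 7 → [19, 12, 5, -38, -36, 1, -3, 43]
  43 > parent -38 at index 3, swap → [19, 12, 5, 43, -36, 1, -3, -38]
  43 > parent 12 at index 1, swap → [19, 43, 5, 12, -36, 1, -3, -38]
  43 > parent 19 at index 0, swap → [43, 19, 5, 12, -36, 1, -3, -38]

[43, 19, 5, 12, -36, 1, -3, -38]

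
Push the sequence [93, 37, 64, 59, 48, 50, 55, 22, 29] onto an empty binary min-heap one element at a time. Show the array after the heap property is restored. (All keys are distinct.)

[22, 29, 50, 37, 59, 64, 55, 93, 48]

Insert 93:
  append 93 at index 0 → [93] (no swap needed)
Insert 37:
  append 37 at index 1 → [93, 37]
  37 < parent 93 at index 0, swap → [37, 93]
Insert 64:
  append 64 at index 2 → [37, 93, 64] (no swap needed)
Insert 59:
  append 59 at index 3 → [37, 93, 64, 59]
  59 < parent 93 at index 1, swap → [37, 59, 64, 93]
Insert 48:
  append 48 at index 4 → [37, 59, 64, 93, 48]
  48 < parent 59 at index 1, swap → [37, 48, 64, 93, 59]
Insert 50:
  append 50 at index 5 → [37, 48, 64, 93, 59, 50]
  50 < parent 64 at index 2, swap → [37, 48, 50, 93, 59, 64]
Insert 55:
  append 55 at index 6 → [37, 48, 50, 93, 59, 64, 55] (no swap needed)
Insert 22:
  append 22 at index 7 → [37, 48, 50, 93, 59, 64, 55, 22]
  22 < parent 93 at index 3, swap → [37, 48, 50, 22, 59, 64, 55, 93]
  22 < parent 48 at index 1, swap → [37, 22, 50, 48, 59, 64, 55, 93]
  22 < parent 37 at index 0, swap → [22, 37, 50, 48, 59, 64, 55, 93]
Insert 29:
  append 29 at index 8 → [22, 37, 50, 48, 59, 64, 55, 93, 29]
  29 < parent 48 at index 3, swap → [22, 37, 50, 29, 59, 64, 55, 93, 48]
  29 < parent 37 at index 1, swap → [22, 29, 50, 37, 59, 64, 55, 93, 48]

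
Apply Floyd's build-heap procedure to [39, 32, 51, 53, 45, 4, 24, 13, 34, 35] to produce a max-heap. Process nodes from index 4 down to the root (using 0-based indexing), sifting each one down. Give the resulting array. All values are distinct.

sift down from index 4: already satisfies heap property
sift down from index 3: already satisfies heap property
sift down from index 2: already satisfies heap property
sift down from index 1:
  32 vs larger child 53 at index 3, swap → [39, 53, 51, 32, 45, 4, 24, 13, 34, 35]
  32 vs larger child 34 at index 8, swap → [39, 53, 51, 34, 45, 4, 24, 13, 32, 35]
sift down from index 0:
  39 vs larger child 53 at index 1, swap → [53, 39, 51, 34, 45, 4, 24, 13, 32, 35]
  39 vs larger child 45 at index 4, swap → [53, 45, 51, 34, 39, 4, 24, 13, 32, 35]

[53, 45, 51, 34, 39, 4, 24, 13, 32, 35]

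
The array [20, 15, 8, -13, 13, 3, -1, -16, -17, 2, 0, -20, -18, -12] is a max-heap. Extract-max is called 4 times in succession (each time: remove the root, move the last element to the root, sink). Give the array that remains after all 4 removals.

[3, 2, -1, -13, 0, -20, -18, -16, -17, -12]

extract-max #1 returns 20:
  remove root 20; move last element -12 to root → [-12, 15, 8, -13, 13, 3, -1, -16, -17, 2, 0, -20, -18]
  -12 vs larger child 15 at index 1, swap → [15, -12, 8, -13, 13, 3, -1, -16, -17, 2, 0, -20, -18]
  -12 vs larger child 13 at index 4, swap → [15, 13, 8, -13, -12, 3, -1, -16, -17, 2, 0, -20, -18]
  -12 vs larger child 2 at index 9, swap → [15, 13, 8, -13, 2, 3, -1, -16, -17, -12, 0, -20, -18]
extract-max #2 returns 15:
  remove root 15; move last element -18 to root → [-18, 13, 8, -13, 2, 3, -1, -16, -17, -12, 0, -20]
  -18 vs larger child 13 at index 1, swap → [13, -18, 8, -13, 2, 3, -1, -16, -17, -12, 0, -20]
  -18 vs larger child 2 at index 4, swap → [13, 2, 8, -13, -18, 3, -1, -16, -17, -12, 0, -20]
  -18 vs larger child 0 at index 10, swap → [13, 2, 8, -13, 0, 3, -1, -16, -17, -12, -18, -20]
extract-max #3 returns 13:
  remove root 13; move last element -20 to root → [-20, 2, 8, -13, 0, 3, -1, -16, -17, -12, -18]
  -20 vs larger child 8 at index 2, swap → [8, 2, -20, -13, 0, 3, -1, -16, -17, -12, -18]
  -20 vs larger child 3 at index 5, swap → [8, 2, 3, -13, 0, -20, -1, -16, -17, -12, -18]
extract-max #4 returns 8:
  remove root 8; move last element -18 to root → [-18, 2, 3, -13, 0, -20, -1, -16, -17, -12]
  -18 vs larger child 3 at index 2, swap → [3, 2, -18, -13, 0, -20, -1, -16, -17, -12]
  -18 vs larger child -1 at index 6, swap → [3, 2, -1, -13, 0, -20, -18, -16, -17, -12]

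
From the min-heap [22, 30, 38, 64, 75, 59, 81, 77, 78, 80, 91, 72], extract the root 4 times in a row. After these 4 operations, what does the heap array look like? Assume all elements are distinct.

[64, 72, 80, 77, 75, 91, 81, 78]

extract-min #1 returns 22:
  remove root 22; move last element 72 to root → [72, 30, 38, 64, 75, 59, 81, 77, 78, 80, 91]
  72 vs smaller child 30 at index 1, swap → [30, 72, 38, 64, 75, 59, 81, 77, 78, 80, 91]
  72 vs smaller child 64 at index 3, swap → [30, 64, 38, 72, 75, 59, 81, 77, 78, 80, 91]
extract-min #2 returns 30:
  remove root 30; move last element 91 to root → [91, 64, 38, 72, 75, 59, 81, 77, 78, 80]
  91 vs smaller child 38 at index 2, swap → [38, 64, 91, 72, 75, 59, 81, 77, 78, 80]
  91 vs smaller child 59 at index 5, swap → [38, 64, 59, 72, 75, 91, 81, 77, 78, 80]
extract-min #3 returns 38:
  remove root 38; move last element 80 to root → [80, 64, 59, 72, 75, 91, 81, 77, 78]
  80 vs smaller child 59 at index 2, swap → [59, 64, 80, 72, 75, 91, 81, 77, 78]
extract-min #4 returns 59:
  remove root 59; move last element 78 to root → [78, 64, 80, 72, 75, 91, 81, 77]
  78 vs smaller child 64 at index 1, swap → [64, 78, 80, 72, 75, 91, 81, 77]
  78 vs smaller child 72 at index 3, swap → [64, 72, 80, 78, 75, 91, 81, 77]
  78 vs only child 77 at index 7, swap → [64, 72, 80, 77, 75, 91, 81, 78]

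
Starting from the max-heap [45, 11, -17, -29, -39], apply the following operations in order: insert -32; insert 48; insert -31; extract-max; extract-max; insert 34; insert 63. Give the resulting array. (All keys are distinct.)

insert -32:
  append -32 at index 5 → [45, 11, -17, -29, -39, -32] (no swap needed)
insert 48:
  append 48 at index 6 → [45, 11, -17, -29, -39, -32, 48]
  48 > parent -17 at index 2, swap → [45, 11, 48, -29, -39, -32, -17]
  48 > parent 45 at index 0, swap → [48, 11, 45, -29, -39, -32, -17]
insert -31:
  append -31 at index 7 → [48, 11, 45, -29, -39, -32, -17, -31] (no swap needed)
extract-max → returns 48:
  remove root 48; move last element -31 to root → [-31, 11, 45, -29, -39, -32, -17]
  -31 vs larger child 45 at index 2, swap → [45, 11, -31, -29, -39, -32, -17]
  -31 vs larger child -17 at index 6, swap → [45, 11, -17, -29, -39, -32, -31]
extract-max → returns 45:
  remove root 45; move last element -31 to root → [-31, 11, -17, -29, -39, -32]
  -31 vs larger child 11 at index 1, swap → [11, -31, -17, -29, -39, -32]
  -31 vs larger child -29 at index 3, swap → [11, -29, -17, -31, -39, -32]
insert 34:
  append 34 at index 6 → [11, -29, -17, -31, -39, -32, 34]
  34 > parent -17 at index 2, swap → [11, -29, 34, -31, -39, -32, -17]
  34 > parent 11 at index 0, swap → [34, -29, 11, -31, -39, -32, -17]
insert 63:
  append 63 at index 7 → [34, -29, 11, -31, -39, -32, -17, 63]
  63 > parent -31 at index 3, swap → [34, -29, 11, 63, -39, -32, -17, -31]
  63 > parent -29 at index 1, swap → [34, 63, 11, -29, -39, -32, -17, -31]
  63 > parent 34 at index 0, swap → [63, 34, 11, -29, -39, -32, -17, -31]

[63, 34, 11, -29, -39, -32, -17, -31]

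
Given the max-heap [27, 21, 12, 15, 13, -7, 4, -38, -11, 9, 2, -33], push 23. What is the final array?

[27, 21, 23, 15, 13, 12, 4, -38, -11, 9, 2, -33, -7]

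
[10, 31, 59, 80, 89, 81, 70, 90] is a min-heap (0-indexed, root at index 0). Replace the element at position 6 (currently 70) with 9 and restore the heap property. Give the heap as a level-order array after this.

set index 6 from 70 to 9 → [10, 31, 59, 80, 89, 81, 9, 90]
9 < parent 59 at index 2, swap → [10, 31, 9, 80, 89, 81, 59, 90]
9 < parent 10 at index 0, swap → [9, 31, 10, 80, 89, 81, 59, 90]

[9, 31, 10, 80, 89, 81, 59, 90]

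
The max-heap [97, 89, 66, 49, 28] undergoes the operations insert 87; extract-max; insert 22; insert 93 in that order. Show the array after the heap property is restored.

[93, 66, 89, 49, 28, 22, 87]

insert 87:
  append 87 at index 5 → [97, 89, 66, 49, 28, 87]
  87 > parent 66 at index 2, swap → [97, 89, 87, 49, 28, 66]
extract-max → returns 97:
  remove root 97; move last element 66 to root → [66, 89, 87, 49, 28]
  66 vs larger child 89 at index 1, swap → [89, 66, 87, 49, 28]
insert 22:
  append 22 at index 5 → [89, 66, 87, 49, 28, 22] (no swap needed)
insert 93:
  append 93 at index 6 → [89, 66, 87, 49, 28, 22, 93]
  93 > parent 87 at index 2, swap → [89, 66, 93, 49, 28, 22, 87]
  93 > parent 89 at index 0, swap → [93, 66, 89, 49, 28, 22, 87]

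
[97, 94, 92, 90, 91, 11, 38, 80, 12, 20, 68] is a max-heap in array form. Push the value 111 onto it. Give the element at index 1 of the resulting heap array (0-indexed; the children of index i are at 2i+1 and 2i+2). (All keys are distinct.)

append 111 at index 11 → [97, 94, 92, 90, 91, 11, 38, 80, 12, 20, 68, 111]
111 > parent 11 at index 5, swap → [97, 94, 92, 90, 91, 111, 38, 80, 12, 20, 68, 11]
111 > parent 92 at index 2, swap → [97, 94, 111, 90, 91, 92, 38, 80, 12, 20, 68, 11]
111 > parent 97 at index 0, swap → [111, 94, 97, 90, 91, 92, 38, 80, 12, 20, 68, 11]
resulting array: [111, 94, 97, 90, 91, 92, 38, 80, 12, 20, 68, 11]

94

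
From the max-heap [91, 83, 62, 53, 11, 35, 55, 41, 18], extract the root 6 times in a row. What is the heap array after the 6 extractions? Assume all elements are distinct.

[35, 18, 11]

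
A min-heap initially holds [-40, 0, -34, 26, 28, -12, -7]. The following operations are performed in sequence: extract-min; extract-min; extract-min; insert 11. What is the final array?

extract-min → returns -40:
  remove root -40; move last element -7 to root → [-7, 0, -34, 26, 28, -12]
  -7 vs smaller child -34 at index 2, swap → [-34, 0, -7, 26, 28, -12]
  -7 vs only child -12 at index 5, swap → [-34, 0, -12, 26, 28, -7]
extract-min → returns -34:
  remove root -34; move last element -7 to root → [-7, 0, -12, 26, 28]
  -7 vs smaller child -12 at index 2, swap → [-12, 0, -7, 26, 28]
extract-min → returns -12:
  remove root -12; move last element 28 to root → [28, 0, -7, 26]
  28 vs smaller child -7 at index 2, swap → [-7, 0, 28, 26]
insert 11:
  append 11 at index 4 → [-7, 0, 28, 26, 11] (no swap needed)

[-7, 0, 28, 26, 11]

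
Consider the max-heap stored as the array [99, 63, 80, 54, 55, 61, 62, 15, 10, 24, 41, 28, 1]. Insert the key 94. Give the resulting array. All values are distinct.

[99, 63, 94, 54, 55, 61, 80, 15, 10, 24, 41, 28, 1, 62]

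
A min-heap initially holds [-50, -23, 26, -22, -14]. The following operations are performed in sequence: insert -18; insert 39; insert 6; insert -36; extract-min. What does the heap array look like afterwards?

insert -18:
  append -18 at index 5 → [-50, -23, 26, -22, -14, -18]
  -18 < parent 26 at index 2, swap → [-50, -23, -18, -22, -14, 26]
insert 39:
  append 39 at index 6 → [-50, -23, -18, -22, -14, 26, 39] (no swap needed)
insert 6:
  append 6 at index 7 → [-50, -23, -18, -22, -14, 26, 39, 6] (no swap needed)
insert -36:
  append -36 at index 8 → [-50, -23, -18, -22, -14, 26, 39, 6, -36]
  -36 < parent -22 at index 3, swap → [-50, -23, -18, -36, -14, 26, 39, 6, -22]
  -36 < parent -23 at index 1, swap → [-50, -36, -18, -23, -14, 26, 39, 6, -22]
extract-min → returns -50:
  remove root -50; move last element -22 to root → [-22, -36, -18, -23, -14, 26, 39, 6]
  -22 vs smaller child -36 at index 1, swap → [-36, -22, -18, -23, -14, 26, 39, 6]
  -22 vs smaller child -23 at index 3, swap → [-36, -23, -18, -22, -14, 26, 39, 6]

[-36, -23, -18, -22, -14, 26, 39, 6]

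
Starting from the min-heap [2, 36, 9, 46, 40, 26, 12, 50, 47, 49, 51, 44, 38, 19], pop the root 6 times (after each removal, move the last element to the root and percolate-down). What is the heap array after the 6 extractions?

extract-min #1 returns 2:
  remove root 2; move last element 19 to root → [19, 36, 9, 46, 40, 26, 12, 50, 47, 49, 51, 44, 38]
  19 vs smaller child 9 at index 2, swap → [9, 36, 19, 46, 40, 26, 12, 50, 47, 49, 51, 44, 38]
  19 vs smaller child 12 at index 6, swap → [9, 36, 12, 46, 40, 26, 19, 50, 47, 49, 51, 44, 38]
extract-min #2 returns 9:
  remove root 9; move last element 38 to root → [38, 36, 12, 46, 40, 26, 19, 50, 47, 49, 51, 44]
  38 vs smaller child 12 at index 2, swap → [12, 36, 38, 46, 40, 26, 19, 50, 47, 49, 51, 44]
  38 vs smaller child 19 at index 6, swap → [12, 36, 19, 46, 40, 26, 38, 50, 47, 49, 51, 44]
extract-min #3 returns 12:
  remove root 12; move last element 44 to root → [44, 36, 19, 46, 40, 26, 38, 50, 47, 49, 51]
  44 vs smaller child 19 at index 2, swap → [19, 36, 44, 46, 40, 26, 38, 50, 47, 49, 51]
  44 vs smaller child 26 at index 5, swap → [19, 36, 26, 46, 40, 44, 38, 50, 47, 49, 51]
extract-min #4 returns 19:
  remove root 19; move last element 51 to root → [51, 36, 26, 46, 40, 44, 38, 50, 47, 49]
  51 vs smaller child 26 at index 2, swap → [26, 36, 51, 46, 40, 44, 38, 50, 47, 49]
  51 vs smaller child 38 at index 6, swap → [26, 36, 38, 46, 40, 44, 51, 50, 47, 49]
extract-min #5 returns 26:
  remove root 26; move last element 49 to root → [49, 36, 38, 46, 40, 44, 51, 50, 47]
  49 vs smaller child 36 at index 1, swap → [36, 49, 38, 46, 40, 44, 51, 50, 47]
  49 vs smaller child 40 at index 4, swap → [36, 40, 38, 46, 49, 44, 51, 50, 47]
extract-min #6 returns 36:
  remove root 36; move last element 47 to root → [47, 40, 38, 46, 49, 44, 51, 50]
  47 vs smaller child 38 at index 2, swap → [38, 40, 47, 46, 49, 44, 51, 50]
  47 vs smaller child 44 at index 5, swap → [38, 40, 44, 46, 49, 47, 51, 50]

[38, 40, 44, 46, 49, 47, 51, 50]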